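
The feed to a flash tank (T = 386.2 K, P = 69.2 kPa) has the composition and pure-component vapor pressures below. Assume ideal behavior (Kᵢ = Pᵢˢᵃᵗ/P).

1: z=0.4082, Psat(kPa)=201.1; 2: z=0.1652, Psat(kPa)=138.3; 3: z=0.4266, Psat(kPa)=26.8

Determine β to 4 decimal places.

Raoult's law: Kᵢ = Pᵢˢᵃᵗ/P = Pᵢˢᵃᵗ/69.2.
  K_1 = 201.1/69.2 = 2.906069, K_2 = 138.3/69.2 = 1.998555, K_3 = 26.8/69.2 = 0.387283
Rachford–Rice: g(β) = Σ zᵢ(Kᵢ−1)/(1+β(Kᵢ−1)) = 0.
g(0) = ΣzᵢKᵢ − 1 = 0.6816 and g(1) = 1 − Σzᵢ/Kᵢ = -0.3246, so a root lies in (0, 1).
Newton iteration, β⁰ = 0.5:
  β = 0.5000: g = 0.13158, g' = -0.7950 → β = 0.6655
  β = 0.6655: g = 0.00072, g' = -0.8043 → β = 0.6664
Converged at β = 0.6664.

β = 0.6664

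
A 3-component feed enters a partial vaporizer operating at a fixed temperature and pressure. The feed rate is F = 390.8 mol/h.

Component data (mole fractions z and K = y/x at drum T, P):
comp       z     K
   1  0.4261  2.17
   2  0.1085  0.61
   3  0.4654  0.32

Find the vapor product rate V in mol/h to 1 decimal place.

Newton iteration, ψ⁰ = 0.64:
  ψ = 0.6400: g = -0.33164, g' = -0.8946 → ψ = 0.2693
  ψ = 0.2693: g = -0.05561, g' = -0.6804 → ψ = 0.1876
  ψ = 0.1876: g = 0.00042, g' = -0.6942 → ψ = 0.1882
Converged at ψ = 0.1882.
Then V = ψ·F = 0.1882·390.8 = 73.5 mol/h and L = F − V = 317.3 mol/h.

V = 73.5 mol/h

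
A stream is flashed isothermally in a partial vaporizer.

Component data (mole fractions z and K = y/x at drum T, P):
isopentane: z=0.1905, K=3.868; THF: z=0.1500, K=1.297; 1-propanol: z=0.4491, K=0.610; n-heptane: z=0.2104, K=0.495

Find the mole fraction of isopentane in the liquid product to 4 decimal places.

Let ψ = V/F and solve Σ zᵢ(Kᵢ−1)/(1+ψ(Kᵢ−1)) = 0.
Feasibility: ΣzᵢKᵢ = 1.3095, Σzᵢ/Kᵢ = 1.3262 — both > 1, two phases present.
Newton iteration, ψ⁰ = 0.34:
  ψ = 0.3400: g = -0.01312, g' = -0.5816 → ψ = 0.3174
  ψ = 0.3174: g = 0.00026, g' = -0.6055 → ψ = 0.3179
Converged at ψ = 0.3179.
Compositions from xᵢ = zᵢ/(1+ψ(Kᵢ−1)), yᵢ = Kᵢxᵢ:
  isopentane: x = 0.0997, y = 0.3854
  THF: x = 0.1371, y = 0.1778
  1-propanol: x = 0.5127, y = 0.3127
  n-heptane: x = 0.2506, y = 0.1241

x_isopentane = 0.0997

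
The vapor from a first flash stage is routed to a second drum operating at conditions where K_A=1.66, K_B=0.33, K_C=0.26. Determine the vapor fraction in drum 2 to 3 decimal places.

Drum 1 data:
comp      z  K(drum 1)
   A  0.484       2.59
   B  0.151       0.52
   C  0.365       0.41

V/F (drum 2) = 0.446

Drum 1:
Material balance + equilibrium reduce to Σ zᵢ(Kᵢ−1)/(1+ψ₁(Kᵢ−1)) = 0.
Feasibility: ΣzᵢKᵢ = 1.482, Σzᵢ/Kᵢ = 1.368 — both > 1, two phases present.
Iterate (Newton) starting at ψ₁ = 0.5:
  ψ₁ = 0.500: g = 0.0279, g' = -0.696 → ψ₁ = 0.540
Converged at ψ₁ = 0.540.
Drum-1 compositions:
  A: x = 0.260, y = 0.674
  B: x = 0.204, y = 0.106
  C: x = 0.536, y = 0.220
Drum-2 feed = drum-1 vapor: z₂ = (0.6743, 0.1060, 0.2197).
Drum 2:
Rachford–Rice: g(ψ₂) = Σ zᵢ(Kᵢ−1)/(1+ψ₂(Kᵢ−1)) = 0.
g(0) = ΣzᵢKᵢ − 1 = 0.211 and g(1) = 1 − Σzᵢ/Kᵢ = -0.572, so a root lies in (0, 1).
Iterate (Newton) starting at ψ₂ = 0.68:
  ψ₂ = 0.680: g = -0.1505, g' = -0.788 → ψ₂ = 0.489
  ψ₂ = 0.489: g = -0.0239, g' = -0.569 → ψ₂ = 0.447
  ψ₂ = 0.447: g = -0.0006, g' = -0.541 → ψ₂ = 0.446
Converged at ψ₂ = 0.446.
  A: x = 0.521, y = 0.865
  B: x = 0.151, y = 0.050
  C: x = 0.328, y = 0.085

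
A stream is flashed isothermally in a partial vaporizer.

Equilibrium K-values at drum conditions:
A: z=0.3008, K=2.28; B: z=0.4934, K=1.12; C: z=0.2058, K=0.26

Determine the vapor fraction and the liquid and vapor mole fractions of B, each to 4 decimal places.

ψ = 0.5983, x_B = 0.4603, y_B = 0.5156

Iterate (Newton) starting at ψ = 0.61:
  ψ = 0.6100: g = -0.00622, g' = -0.5360 → ψ = 0.5984
  ψ = 0.5984: g = -0.00005, g' = -0.5272 → ψ = 0.5983
Converged at ψ = 0.5983.
Compositions from xᵢ = zᵢ/(1+ψ(Kᵢ−1)), yᵢ = Kᵢxᵢ:
  A: x = 0.1703, y = 0.3884
  B: x = 0.4603, y = 0.5156
  C: x = 0.3693, y = 0.0960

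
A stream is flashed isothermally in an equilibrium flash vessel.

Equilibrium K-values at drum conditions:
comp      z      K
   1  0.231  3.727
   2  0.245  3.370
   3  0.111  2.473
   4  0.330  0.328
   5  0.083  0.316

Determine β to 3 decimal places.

Rachford–Rice: g(β) = Σ zᵢ(Kᵢ−1)/(1+β(Kᵢ−1)) = 0.
Feasibility: ΣzᵢKᵢ = 2.096, Σzᵢ/Kᵢ = 1.448 — both > 1, two phases present.
Iterate (Newton) starting at β = 0.5:
  β = 0.500: g = 0.2062, g' = -1.103 → β = 0.687
  β = 0.687: g = 0.0025, g' = -1.119 → β = 0.689
Converged at β = 0.689.

β = 0.689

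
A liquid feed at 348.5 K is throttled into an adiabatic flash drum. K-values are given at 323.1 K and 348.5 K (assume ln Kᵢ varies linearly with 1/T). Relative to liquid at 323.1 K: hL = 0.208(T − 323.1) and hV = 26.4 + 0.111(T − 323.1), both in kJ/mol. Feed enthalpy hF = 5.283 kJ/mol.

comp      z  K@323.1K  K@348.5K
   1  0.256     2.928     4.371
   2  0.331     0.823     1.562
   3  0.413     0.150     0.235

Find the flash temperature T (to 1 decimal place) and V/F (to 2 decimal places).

T = 328.4 K, V/F = 0.16

Adiabatic flash: solve Rachford–Rice at each trial T, then check hF = ψ·hV(T) + (1−ψ)·hL(T).
  T = 323.1 K: K = (2.928, 0.823, 0.150), RR gives ψ = 0.072, H_out = 1.904 kJ/mol
  T = 348.5 K: K = (4.371, 1.562, 0.235), RR gives ψ = 0.459, H_out = 16.264 kJ/mol
  T = 335.8 K: K = (3.605, 1.148, 0.189), RR gives ψ = 0.279, H_out = 9.674 kJ/mol
  T = 329.5 K: K = (3.258, 0.976, 0.169), RR gives ψ = 0.180, H_out = 5.961 kJ/mol
  T = 326.3 K: K = (3.090, 0.897, 0.159), RR gives ψ = 0.127, H_out = 3.970 kJ/mol
  T = 327.9 K: K = (3.173, 0.936, 0.164), RR gives ψ = 0.153, H_out = 4.975 kJ/mol
Linear interpolation between T = 327.9 (H_out = 4.975) and T = 329.5 (H_out = 5.961) on hF = 5.283 gives T ≈ 328.4 K, at which ψ = 0.16.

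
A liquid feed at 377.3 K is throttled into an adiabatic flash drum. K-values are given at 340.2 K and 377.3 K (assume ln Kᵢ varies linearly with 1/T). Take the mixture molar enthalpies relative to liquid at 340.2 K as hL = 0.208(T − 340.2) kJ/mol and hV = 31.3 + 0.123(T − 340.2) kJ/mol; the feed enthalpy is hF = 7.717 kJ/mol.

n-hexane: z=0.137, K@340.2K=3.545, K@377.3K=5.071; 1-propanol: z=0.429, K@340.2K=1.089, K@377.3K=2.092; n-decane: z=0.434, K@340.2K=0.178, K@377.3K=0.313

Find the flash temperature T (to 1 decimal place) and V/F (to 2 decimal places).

T = 350.9 K, V/F = 0.18

Adiabatic flash: solve Rachford–Rice at each trial T, then check hF = ψ·hV(T) + (1−ψ)·hL(T).
  T = 340.2 K: K = (3.545, 1.089, 0.178), RR gives ψ = 0.027, H_out = 0.830 kJ/mol
  T = 377.3 K: K = (5.071, 2.092, 0.313), RR gives ψ = 0.535, H_out = 22.768 kJ/mol
  T = 358.8 K: K = (4.281, 1.536, 0.240), RR gives ψ = 0.297, H_out = 12.693 kJ/mol
  T = 349.5 K: K = (3.906, 1.299, 0.207), RR gives ψ = 0.160, H_out = 6.828 kJ/mol
  T = 354.1 K: K = (4.090, 1.413, 0.223), RR gives ψ = 0.229, H_out = 9.776 kJ/mol
  T = 351.8 K: K = (3.997, 1.356, 0.215), RR gives ψ = 0.195, H_out = 8.310 kJ/mol
Linear interpolation between T = 349.5 (H_out = 6.828) and T = 351.8 (H_out = 8.310) on hF = 7.717 gives T ≈ 350.9 K, at which ψ = 0.18.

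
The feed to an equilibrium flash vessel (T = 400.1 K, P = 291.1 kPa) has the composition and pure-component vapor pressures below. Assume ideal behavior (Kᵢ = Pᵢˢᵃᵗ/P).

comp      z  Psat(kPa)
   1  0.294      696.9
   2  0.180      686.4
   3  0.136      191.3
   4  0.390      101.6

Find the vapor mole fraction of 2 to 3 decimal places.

Raoult's law: Kᵢ = Pᵢˢᵃᵗ/P = Pᵢˢᵃᵗ/291.1.
  K_1 = 696.9/291.1 = 2.39402, K_2 = 686.4/291.1 = 2.35795, K_3 = 191.3/291.1 = 0.65716, K_4 = 101.6/291.1 = 0.34902
Material balance + equilibrium reduce to Σ zᵢ(Kᵢ−1)/(1+V/F(Kᵢ−1)) = 0.
g(0) = ΣzᵢKᵢ − 1 = 0.354 and g(1) = 1 − Σzᵢ/Kᵢ = -0.524, so a root lies in (0, 1).
Iterate (Newton) starting at V/F = 0.65:
  V/F = 0.650: g = -0.1553, g' = -0.774 → V/F = 0.449
  V/F = 0.449: g = -0.0102, g' = -0.697 → V/F = 0.435
Converged at V/F = 0.435.
Compositions from xᵢ = zᵢ/(1+V/F(Kᵢ−1)), yᵢ = Kᵢxᵢ:
  1: x = 0.183, y = 0.438
  2: x = 0.113, y = 0.267
  3: x = 0.160, y = 0.105
  4: x = 0.544, y = 0.190

y_2 = 0.267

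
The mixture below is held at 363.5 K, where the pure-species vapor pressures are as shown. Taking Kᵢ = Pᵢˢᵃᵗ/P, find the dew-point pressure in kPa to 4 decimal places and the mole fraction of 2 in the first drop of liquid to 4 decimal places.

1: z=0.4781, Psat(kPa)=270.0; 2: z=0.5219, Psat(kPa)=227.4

At the dew point ψ → 1, so Σzᵢ/Kᵢ = 1 with Kᵢ = Pᵢˢᵃᵗ/P ⇒ 1/P = Σzᵢ/Pᵢˢᵃᵗ.
1/P = 0.4781/270.0 + 0.5219/227.4 = 0.0040658 ⇒ P = 245.9531 kPa
xᵢ = zᵢP/Pᵢˢᵃᵗ ⇒ x_2 = 0.5219·245.9531/227.4 = 0.5645

Pdew = 245.9531 kPa, x_2 = 0.5645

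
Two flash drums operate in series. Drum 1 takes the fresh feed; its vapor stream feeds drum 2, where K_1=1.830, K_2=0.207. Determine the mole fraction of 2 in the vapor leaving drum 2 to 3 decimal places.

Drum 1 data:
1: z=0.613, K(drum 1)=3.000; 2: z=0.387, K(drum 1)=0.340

Drum 1:
Let ψ₁ = V/F and solve Σ zᵢ(Kᵢ−1)/(1+ψ₁(Kᵢ−1)) = 0.
Feasibility: ΣzᵢKᵢ = 1.971, Σzᵢ/Kᵢ = 1.343 — both > 1, two phases present.
Binary case is linear: z₁(K₁−1)(1+ψ₁(K₂−1)) + z₂(K₂−1)(1+ψ₁(K₁−1)) = 0
⇒ ψ₁ = [z₁(K₁−1)+z₂(K₂−1)] / [−(K₁−1)(K₂−1)] = 0.9706/1.3200 = 0.735
Drum-1 compositions:
  1: x = 0.248, y = 0.744
  2: x = 0.752, y = 0.256
Drum-2 feed = drum-1 vapor: z₂ = (0.7444, 0.2556).
Drum 2:
Let ψ₂ = V/F and solve Σ zᵢ(Kᵢ−1)/(1+ψ₂(Kᵢ−1)) = 0.
Feasibility: ΣzᵢKᵢ = 1.415, Σzᵢ/Kᵢ = 1.642 — both > 1, two phases present.
Binary case is linear: z₁(K₁−1)(1+ψ₂(K₂−1)) + z₂(K₂−1)(1+ψ₂(K₁−1)) = 0
⇒ ψ₂ = [z₁(K₁−1)+z₂(K₂−1)] / [−(K₁−1)(K₂−1)] = 0.4151/0.6582 = 0.631
  1: x = 0.489, y = 0.894
  2: x = 0.511, y = 0.106

y_2 (drum 2) = 0.106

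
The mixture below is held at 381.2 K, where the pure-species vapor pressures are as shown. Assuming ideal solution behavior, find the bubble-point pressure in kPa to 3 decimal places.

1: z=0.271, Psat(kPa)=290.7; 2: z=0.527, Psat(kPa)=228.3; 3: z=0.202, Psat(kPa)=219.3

Pbub = 243.392 kPa

At the bubble point ψ → 0, so ΣzᵢKᵢ = 1 with Kᵢ = Pᵢˢᵃᵗ/P ⇒ P = ΣzᵢPᵢˢᵃᵗ.
P = 0.271·290.7 + 0.527·228.3 + 0.202·219.3 = 243.392 kPa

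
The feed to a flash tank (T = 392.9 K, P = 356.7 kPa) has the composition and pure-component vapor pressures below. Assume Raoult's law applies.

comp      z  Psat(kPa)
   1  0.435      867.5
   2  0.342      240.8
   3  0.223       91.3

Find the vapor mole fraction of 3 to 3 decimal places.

y_3 = 0.086

Raoult's law: Kᵢ = Pᵢˢᵃᵗ/P = Pᵢˢᵃᵗ/356.7.
  K_1 = 867.5/356.7 = 2.43202, K_2 = 240.8/356.7 = 0.67508, K_3 = 91.3/356.7 = 0.25596
Let β = V/F and solve Σ zᵢ(Kᵢ−1)/(1+β(Kᵢ−1)) = 0.
g(0) = ΣzᵢKᵢ − 1 = 0.346 and g(1) = 1 − Σzᵢ/Kᵢ = -0.557, so a root lies in (0, 1).
Newton–Raphson from β = 0.5:
  β = 0.500: g = -0.0339, g' = -0.667 → β = 0.449
Converged at β = 0.449.
Compositions from xᵢ = zᵢ/(1+β(Kᵢ−1)), yᵢ = Kᵢxᵢ:
  1: x = 0.265, y = 0.644
  2: x = 0.400, y = 0.270
  3: x = 0.335, y = 0.086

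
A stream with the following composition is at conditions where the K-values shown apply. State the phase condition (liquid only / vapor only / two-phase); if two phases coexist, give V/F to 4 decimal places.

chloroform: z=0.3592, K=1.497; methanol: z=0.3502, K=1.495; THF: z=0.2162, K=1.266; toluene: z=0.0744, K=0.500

ΣzᵢKᵢ = 1.3722; Σzᵢ/Kᵢ = 0.7938.
Since Σzᵢ/Kᵢ < 1 the mixture is above its dew point — single vapor phase.

vapor only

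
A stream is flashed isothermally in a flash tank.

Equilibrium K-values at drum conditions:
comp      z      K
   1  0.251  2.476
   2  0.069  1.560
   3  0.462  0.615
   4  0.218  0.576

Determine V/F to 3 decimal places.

V/F = 0.260

Material balance + equilibrium reduce to Σ zᵢ(Kᵢ−1)/(1+V/F(Kᵢ−1)) = 0.
Check two-phase: ΣzᵢKᵢ = 1.139 > 1 and Σzᵢ/Kᵢ = 1.275 > 1, so g(0) = 0.139 > 0 and g(1) = -0.275 < 0.
Newton iteration, V/F⁰ = 0.5:
  V/F = 0.500: g = -0.0942, g' = -0.362 → V/F = 0.240
  V/F = 0.240: g = 0.0088, g' = -0.447 → V/F = 0.260
Converged at V/F = 0.260.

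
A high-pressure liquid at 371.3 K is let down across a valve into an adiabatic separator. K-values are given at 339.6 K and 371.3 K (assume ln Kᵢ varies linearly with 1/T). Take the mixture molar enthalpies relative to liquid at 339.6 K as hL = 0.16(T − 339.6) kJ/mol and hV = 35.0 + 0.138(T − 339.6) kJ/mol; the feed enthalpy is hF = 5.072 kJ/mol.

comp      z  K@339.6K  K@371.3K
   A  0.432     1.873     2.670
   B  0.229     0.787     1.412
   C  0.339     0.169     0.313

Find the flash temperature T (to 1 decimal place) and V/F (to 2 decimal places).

Adiabatic flash: solve Rachford–Rice at each trial T, then check hF = ψ·hV(T) + (1−ψ)·hL(T).
  T = 339.6 K: K = (1.873, 0.787, 0.169), RR gives ψ = 0.082, H_out = 2.869 kJ/mol
  T = 371.3 K: K = (2.670, 1.412, 0.313), RR gives ψ = 0.649, H_out = 27.350 kJ/mol
  T = 355.5 K: K = (2.255, 1.069, 0.233), RR gives ψ = 0.402, H_out = 16.480 kJ/mol
  T = 347.6 K: K = (2.061, 0.921, 0.200), RR gives ψ = 0.257, H_out = 10.234 kJ/mol
  T = 343.6 K: K = (1.966, 0.852, 0.184), RR gives ψ = 0.174, H_out = 6.714 kJ/mol
  T = 341.6 K: K = (1.919, 0.819, 0.176), RR gives ψ = 0.129, H_out = 4.837 kJ/mol
  T = 342.6 K: K = (1.942, 0.836, 0.180), RR gives ψ = 0.152, H_out = 5.786 kJ/mol
Linear interpolation between T = 341.6 (H_out = 4.837) and T = 342.6 (H_out = 5.786) on hF = 5.072 gives T ≈ 341.8 K, at which ψ = 0.13.

T = 341.8 K, V/F = 0.13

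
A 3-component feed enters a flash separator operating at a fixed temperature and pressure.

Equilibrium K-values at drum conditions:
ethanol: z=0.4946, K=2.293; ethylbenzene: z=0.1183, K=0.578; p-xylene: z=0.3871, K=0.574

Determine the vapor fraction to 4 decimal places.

ψ = 0.7727

Material balance + equilibrium reduce to Σ zᵢ(Kᵢ−1)/(1+ψ(Kᵢ−1)) = 0.
g(0) = ΣzᵢKᵢ − 1 = 0.4247 and g(1) = 1 − Σzᵢ/Kᵢ = -0.0948, so a root lies in (0, 1).
Newton iteration, ψ⁰ = 0.5:
  ψ = 0.5000: g = 0.11560, g' = -0.4523 → ψ = 0.7556
  ψ = 0.7556: g = 0.00701, g' = -0.4097 → ψ = 0.7727
Converged at ψ = 0.7727.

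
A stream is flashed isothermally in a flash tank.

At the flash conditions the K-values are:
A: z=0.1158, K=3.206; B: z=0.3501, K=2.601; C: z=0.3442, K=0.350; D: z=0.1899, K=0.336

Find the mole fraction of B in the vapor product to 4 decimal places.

Material balance + equilibrium reduce to Σ zᵢ(Kᵢ−1)/(1+ψ(Kᵢ−1)) = 0.
Check two-phase: ΣzᵢKᵢ = 1.4661 > 1 and Σzᵢ/Kᵢ = 1.7193 > 1, so g(0) = 0.4661 > 0 and g(1) = -0.7193 < 0.
Iterate (Newton) starting at ψ = 0.49:
  ψ = 0.4900: g = -0.07834, g' = -0.9090 → ψ = 0.4038
  ψ = 0.4038: g = -0.00013, g' = -0.9123 → ψ = 0.4037
Converged at ψ = 0.4037.
Compositions from xᵢ = zᵢ/(1+ψ(Kᵢ−1)), yᵢ = Kᵢxᵢ:
  A: x = 0.0613, y = 0.1964
  B: x = 0.2127, y = 0.5531
  C: x = 0.4666, y = 0.1633
  D: x = 0.2594, y = 0.0872

y_B = 0.5531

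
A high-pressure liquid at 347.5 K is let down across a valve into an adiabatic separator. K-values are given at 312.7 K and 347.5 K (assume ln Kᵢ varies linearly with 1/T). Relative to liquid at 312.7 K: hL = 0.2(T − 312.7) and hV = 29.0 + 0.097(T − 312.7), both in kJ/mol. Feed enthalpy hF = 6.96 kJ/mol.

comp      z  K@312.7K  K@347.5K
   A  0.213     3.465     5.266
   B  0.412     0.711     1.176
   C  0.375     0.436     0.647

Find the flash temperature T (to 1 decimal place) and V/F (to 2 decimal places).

T = 315.3 K, V/F = 0.22

Adiabatic flash: solve Rachford–Rice at each trial T, then check hF = ψ·hV(T) + (1−ψ)·hL(T).
  T = 312.7 K: K = (3.465, 0.711, 0.436), RR gives ψ = 0.183, H_out = 5.317 kJ/mol
  T = 347.5 K: K = (5.266, 1.176, 0.647), RR gives ψ = 1.000, H_out = 32.376 kJ/mol
  T = 330.1 K: K = (4.319, 0.927, 0.537), RR gives ψ = 0.518, H_out = 17.570 kJ/mol
  T = 321.4 K: K = (3.880, 0.815, 0.485), RR gives ψ = 0.331, H_out = 11.039 kJ/mol
  T = 317.0 K: K = (3.667, 0.761, 0.460), RR gives ψ = 0.253, H_out = 8.081 kJ/mol
  T = 314.9 K: K = (3.568, 0.736, 0.448), RR gives ψ = 0.218, H_out = 6.720 kJ/mol
Linear interpolation between T = 314.9 (H_out = 6.720) and T = 317.0 (H_out = 8.081) on hF = 6.96 gives T ≈ 315.3 K, at which ψ = 0.22.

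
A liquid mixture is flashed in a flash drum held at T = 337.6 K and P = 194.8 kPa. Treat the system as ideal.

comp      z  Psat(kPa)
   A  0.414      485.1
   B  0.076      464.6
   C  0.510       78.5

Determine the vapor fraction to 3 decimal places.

Raoult's law: Kᵢ = Pᵢˢᵃᵗ/P = Pᵢˢᵃᵗ/194.8.
  K_A = 485.1/194.8 = 2.49025, K_B = 464.6/194.8 = 2.38501, K_C = 78.5/194.8 = 0.40298
Newton iteration, ψ⁰ = 0.5:
  ψ = 0.500: g = -0.0183, g' = -0.722 → ψ = 0.475
Converged at ψ = 0.475.

ψ = 0.475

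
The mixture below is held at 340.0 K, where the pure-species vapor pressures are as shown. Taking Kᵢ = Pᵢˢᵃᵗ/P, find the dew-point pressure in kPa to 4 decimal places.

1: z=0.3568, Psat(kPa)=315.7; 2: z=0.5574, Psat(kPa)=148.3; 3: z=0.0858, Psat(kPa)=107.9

At the dew point ψ → 1, so Σzᵢ/Kᵢ = 1 with Kᵢ = Pᵢˢᵃᵗ/P ⇒ 1/P = Σzᵢ/Pᵢˢᵃᵗ.
1/P = 0.3568/315.7 + 0.5574/148.3 + 0.0858/107.9 = 0.0056840 ⇒ P = 175.9335 kPa

Pdew = 175.9335 kPa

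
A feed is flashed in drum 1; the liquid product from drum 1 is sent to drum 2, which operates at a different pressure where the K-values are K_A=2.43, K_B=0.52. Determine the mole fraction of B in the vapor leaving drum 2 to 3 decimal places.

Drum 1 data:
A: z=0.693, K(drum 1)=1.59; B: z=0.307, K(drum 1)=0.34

Drum 1:
Material balance + equilibrium reduce to Σ zᵢ(Kᵢ−1)/(1+ψ₁(Kᵢ−1)) = 0.
Check two-phase: ΣzᵢKᵢ = 1.206 > 1 and Σzᵢ/Kᵢ = 1.339 > 1, so g(0) = 0.206 > 0 and g(1) = -0.339 < 0.
Binary case is linear: z₁(K₁−1)(1+ψ₁(K₂−1)) + z₂(K₂−1)(1+ψ₁(K₁−1)) = 0
⇒ ψ₁ = [z₁(K₁−1)+z₂(K₂−1)] / [−(K₁−1)(K₂−1)] = 0.2063/0.3894 = 0.530
Drum-1 compositions:
  A: x = 0.528, y = 0.840
  B: x = 0.472, y = 0.160
Drum-2 feed = drum-1 liquid: z₂ = (0.5280, 0.4720).
Drum 2:
Rachford–Rice: g(ψ₂) = Σ zᵢ(Kᵢ−1)/(1+ψ₂(Kᵢ−1)) = 0.
Check two-phase: ΣzᵢKᵢ = 1.528 > 1 and Σzᵢ/Kᵢ = 1.125 > 1, so g(0) = 0.528 > 0 and g(1) = -0.125 < 0.
Binary case is linear: z₁(K₁−1)(1+ψ₂(K₂−1)) + z₂(K₂−1)(1+ψ₂(K₁−1)) = 0
⇒ ψ₂ = [z₁(K₁−1)+z₂(K₂−1)] / [−(K₁−1)(K₂−1)] = 0.5285/0.6864 = 0.770
  A: x = 0.251, y = 0.611
  B: x = 0.749, y = 0.389

y_B (drum 2) = 0.389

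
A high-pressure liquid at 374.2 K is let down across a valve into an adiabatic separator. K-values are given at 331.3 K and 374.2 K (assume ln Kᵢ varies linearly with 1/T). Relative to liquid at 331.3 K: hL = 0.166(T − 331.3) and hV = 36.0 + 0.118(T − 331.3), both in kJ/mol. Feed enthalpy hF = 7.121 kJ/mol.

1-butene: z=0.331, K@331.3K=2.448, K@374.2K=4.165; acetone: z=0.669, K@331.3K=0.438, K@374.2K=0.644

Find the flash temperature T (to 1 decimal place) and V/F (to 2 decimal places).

T = 335.0 K, V/F = 0.18

Adiabatic flash: solve Rachford–Rice at each trial T, then check hF = ψ·hV(T) + (1−ψ)·hL(T).
  T = 331.3 K: K = (2.448, 0.438), RR gives ψ = 0.127, H_out = 4.570 kJ/mol
  T = 374.2 K: K = (4.165, 0.644), RR gives ψ = 0.718, H_out = 31.505 kJ/mol
  T = 352.8 K: K = (3.247, 0.538), RR gives ψ = 0.418, H_out = 18.190 kJ/mol
  T = 342.1 K: K = (2.834, 0.487), RR gives ψ = 0.280, H_out = 11.744 kJ/mol
  T = 336.7 K: K = (2.637, 0.462), RR gives ψ = 0.207, H_out = 8.290 kJ/mol
  T = 334.0 K: K = (2.541, 0.450), RR gives ψ = 0.168, H_out = 6.471 kJ/mol
  T = 335.4 K: K = (2.591, 0.456), RR gives ψ = 0.188, H_out = 7.423 kJ/mol
Linear interpolation between T = 334.0 (H_out = 6.471) and T = 335.4 (H_out = 7.423) on hF = 7.121 gives T ≈ 335.0 K, at which ψ = 0.18.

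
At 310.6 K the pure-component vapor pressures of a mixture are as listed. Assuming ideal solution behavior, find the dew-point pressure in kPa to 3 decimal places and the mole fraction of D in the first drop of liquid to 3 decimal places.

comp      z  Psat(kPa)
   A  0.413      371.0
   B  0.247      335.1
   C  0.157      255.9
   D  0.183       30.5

At the dew point ψ → 1, so Σzᵢ/Kᵢ = 1 with Kᵢ = Pᵢˢᵃᵗ/P ⇒ 1/P = Σzᵢ/Pᵢˢᵃᵗ.
1/P = 0.413/371.0 + 0.247/335.1 + 0.157/255.9 + 0.183/30.5 = 0.008464 ⇒ P = 118.150 kPa
xᵢ = zᵢP/Pᵢˢᵃᵗ ⇒ x_D = 0.183·118.150/30.5 = 0.709

Pdew = 118.150 kPa, x_D = 0.709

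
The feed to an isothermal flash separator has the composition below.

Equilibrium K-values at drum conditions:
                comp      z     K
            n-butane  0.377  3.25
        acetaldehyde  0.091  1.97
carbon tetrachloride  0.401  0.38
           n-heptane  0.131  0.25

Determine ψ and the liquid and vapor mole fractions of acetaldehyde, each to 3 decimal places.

Newton–Raphson from ψ = 0.5:
  ψ = 0.500: g = -0.0589, g' = -0.974 → ψ = 0.440
Converged at ψ = 0.440.
Compositions from xᵢ = zᵢ/(1+ψ(Kᵢ−1)), yᵢ = Kᵢxᵢ:
  n-butane: x = 0.190, y = 0.616
  acetaldehyde: x = 0.064, y = 0.126
  carbon tetrachloride: x = 0.551, y = 0.209
  n-heptane: x = 0.195, y = 0.049

ψ = 0.440, x_acetaldehyde = 0.064, y_acetaldehyde = 0.126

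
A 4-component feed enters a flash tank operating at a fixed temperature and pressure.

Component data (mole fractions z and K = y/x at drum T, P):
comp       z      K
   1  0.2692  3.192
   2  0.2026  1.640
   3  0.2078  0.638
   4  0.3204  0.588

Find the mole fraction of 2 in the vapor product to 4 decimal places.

Newton iteration, β⁰ = 0.66:
  β = 0.6600: g = 0.05219, g' = -0.4067 → β = 0.7883
  β = 0.7883: g = 0.00172, g' = -0.3831 → β = 0.7928
Converged at β = 0.7928.
Compositions from xᵢ = zᵢ/(1+β(Kᵢ−1)), yᵢ = Kᵢxᵢ:
  1: x = 0.0983, y = 0.3139
  2: x = 0.1344, y = 0.2204
  3: x = 0.2914, y = 0.1859
  4: x = 0.4758, y = 0.2798

y_2 = 0.2204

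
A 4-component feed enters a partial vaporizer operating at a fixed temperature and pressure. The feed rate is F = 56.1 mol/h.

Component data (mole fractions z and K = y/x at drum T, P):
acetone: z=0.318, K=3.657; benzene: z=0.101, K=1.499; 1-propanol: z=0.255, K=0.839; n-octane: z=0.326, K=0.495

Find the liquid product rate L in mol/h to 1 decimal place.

Rachford–Rice: g(V/F) = Σ zᵢ(Kᵢ−1)/(1+V/F(Kᵢ−1)) = 0.
Check two-phase: ΣzᵢKᵢ = 1.690 > 1 and Σzᵢ/Kᵢ = 1.117 > 1, so g(0) = 0.690 > 0 and g(1) = -0.117 < 0.
Iterate (Newton) starting at V/F = 0.5:
  V/F = 0.500: g = 0.1383, g' = -0.587 → V/F = 0.736
  V/F = 0.736: g = 0.0143, g' = -0.490 → V/F = 0.765
Converged at V/F = 0.765.
Then V = V/F·F = 0.7650·56.1 = 42.9 mol/h and L = F − V = 13.2 mol/h.

L = 13.2 mol/h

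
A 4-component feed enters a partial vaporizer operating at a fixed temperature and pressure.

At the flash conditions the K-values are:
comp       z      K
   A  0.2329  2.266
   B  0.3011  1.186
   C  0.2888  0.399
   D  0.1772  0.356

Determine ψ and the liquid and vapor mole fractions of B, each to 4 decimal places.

Iterate (Newton) starting at ψ = 0.5:
  ψ = 0.5000: g = -0.18465, g' = -0.5218 → ψ = 0.1461
  ψ = 0.1461: g = -0.01290, g' = -0.4906 → ψ = 0.1198
  ψ = 0.1198: g = 0.00010, g' = -0.4988 → ψ = 0.1200
Converged at ψ = 0.1200.
Compositions from xᵢ = zᵢ/(1+ψ(Kᵢ−1)), yᵢ = Kᵢxᵢ:
  A: x = 0.2022, y = 0.4581
  B: x = 0.2945, y = 0.3493
  C: x = 0.3113, y = 0.1242
  D: x = 0.1920, y = 0.0684

ψ = 0.1200, x_B = 0.2945, y_B = 0.3493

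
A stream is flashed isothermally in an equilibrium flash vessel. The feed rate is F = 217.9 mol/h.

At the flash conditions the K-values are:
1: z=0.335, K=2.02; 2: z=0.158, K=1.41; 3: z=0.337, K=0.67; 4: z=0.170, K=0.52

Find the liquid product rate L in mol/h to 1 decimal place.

Material balance + equilibrium reduce to Σ zᵢ(Kᵢ−1)/(1+β(Kᵢ−1)) = 0.
g(0) = ΣzᵢKᵢ − 1 = 0.214 and g(1) = 1 − Σzᵢ/Kᵢ = -0.108, so a root lies in (0, 1).
Newton–Raphson from β = 0.65:
  β = 0.650: g = -0.0036, g' = -0.285 → β = 0.637
Converged at β = 0.637.
Then V = β·F = 0.6375·217.9 = 138.9 mol/h and L = F − V = 79.0 mol/h.

L = 79.0 mol/h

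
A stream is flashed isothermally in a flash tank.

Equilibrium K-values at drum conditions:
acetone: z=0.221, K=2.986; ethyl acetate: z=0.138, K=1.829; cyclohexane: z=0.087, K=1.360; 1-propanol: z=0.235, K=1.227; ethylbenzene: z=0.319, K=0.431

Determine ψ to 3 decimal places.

ψ = 0.751

Material balance + equilibrium reduce to Σ zᵢ(Kᵢ−1)/(1+ψ(Kᵢ−1)) = 0.
g(0) = ΣzᵢKᵢ − 1 = 0.456 and g(1) = 1 − Σzᵢ/Kᵢ = -0.145, so a root lies in (0, 1).
Newton–Raphson from ψ = 0.5:
  ψ = 0.500: g = 0.1219, g' = -0.486 → ψ = 0.751
Converged at ψ = 0.751.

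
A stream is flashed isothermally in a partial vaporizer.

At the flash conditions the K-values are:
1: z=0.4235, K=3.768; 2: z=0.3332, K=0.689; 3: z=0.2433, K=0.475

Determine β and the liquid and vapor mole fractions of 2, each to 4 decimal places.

Newton–Raphson from β = 0.5:
  β = 0.5000: g = 0.19581, g' = -0.7394 → β = 0.7648
  β = 0.7648: g = 0.02668, g' = -0.5767 → β = 0.8111
  β = 0.8111: g = 0.00019, g' = -0.5692 → β = 0.8114
Converged at β = 0.8114.
Compositions from xᵢ = zᵢ/(1+β(Kᵢ−1)), yᵢ = Kᵢxᵢ:
  1: x = 0.1305, y = 0.4916
  2: x = 0.4457, y = 0.3071
  3: x = 0.4239, y = 0.2013

β = 0.8114, x_2 = 0.4457, y_2 = 0.3071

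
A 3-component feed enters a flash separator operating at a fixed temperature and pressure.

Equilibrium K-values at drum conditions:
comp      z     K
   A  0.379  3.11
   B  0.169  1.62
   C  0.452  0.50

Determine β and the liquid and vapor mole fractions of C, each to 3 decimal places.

β = 0.784, x_C = 0.744, y_C = 0.372

Material balance + equilibrium reduce to Σ zᵢ(Kᵢ−1)/(1+β(Kᵢ−1)) = 0.
Feasibility: ΣzᵢKᵢ = 1.678, Σzᵢ/Kᵢ = 1.130 — both > 1, two phases present.
Newton–Raphson from β = 0.49:
  β = 0.490: g = 0.1742, g' = -0.644 → β = 0.760
  β = 0.760: g = 0.0136, g' = -0.573 → β = 0.784
Converged at β = 0.784.
Compositions from xᵢ = zᵢ/(1+β(Kᵢ−1)), yᵢ = Kᵢxᵢ:
  A: x = 0.143, y = 0.444
  B: x = 0.114, y = 0.184
  C: x = 0.744, y = 0.372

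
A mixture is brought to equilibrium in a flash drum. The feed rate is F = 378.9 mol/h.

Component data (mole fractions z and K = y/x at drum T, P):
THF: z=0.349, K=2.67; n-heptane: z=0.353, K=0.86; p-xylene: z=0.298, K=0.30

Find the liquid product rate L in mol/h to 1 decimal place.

L = 223.0 mol/h

Rachford–Rice: g(β) = Σ zᵢ(Kᵢ−1)/(1+β(Kᵢ−1)) = 0.
g(0) = ΣzᵢKᵢ − 1 = 0.325 and g(1) = 1 − Σzᵢ/Kᵢ = -0.535, so a root lies in (0, 1).
Iterate (Newton) starting at β = 0.56:
  β = 0.560: g = -0.0955, g' = -0.663 → β = 0.416
  β = 0.416: g = -0.0028, g' = -0.637 → β = 0.412
Converged at β = 0.412.
Then V = β·F = 0.4115·378.9 = 155.9 mol/h and L = F − V = 223.0 mol/h.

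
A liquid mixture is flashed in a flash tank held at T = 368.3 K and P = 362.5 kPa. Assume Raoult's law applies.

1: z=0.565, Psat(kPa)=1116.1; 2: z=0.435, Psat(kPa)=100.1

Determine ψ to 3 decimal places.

ψ = 0.571

Raoult's law: Kᵢ = Pᵢˢᵃᵗ/P = Pᵢˢᵃᵗ/362.5.
  K_1 = 1116.1/362.5 = 3.07890, K_2 = 100.1/362.5 = 0.27614
Material balance + equilibrium reduce to Σ zᵢ(Kᵢ−1)/(1+ψ(Kᵢ−1)) = 0.
g(0) = ΣzᵢKᵢ − 1 = 0.860 and g(1) = 1 − Σzᵢ/Kᵢ = -0.759, so a root lies in (0, 1).
Binary case is linear: z₁(K₁−1)(1+ψ(K₂−1)) + z₂(K₂−1)(1+ψ(K₁−1)) = 0
⇒ ψ = [z₁(K₁−1)+z₂(K₂−1)] / [−(K₁−1)(K₂−1)] = 0.8597/1.5048 = 0.571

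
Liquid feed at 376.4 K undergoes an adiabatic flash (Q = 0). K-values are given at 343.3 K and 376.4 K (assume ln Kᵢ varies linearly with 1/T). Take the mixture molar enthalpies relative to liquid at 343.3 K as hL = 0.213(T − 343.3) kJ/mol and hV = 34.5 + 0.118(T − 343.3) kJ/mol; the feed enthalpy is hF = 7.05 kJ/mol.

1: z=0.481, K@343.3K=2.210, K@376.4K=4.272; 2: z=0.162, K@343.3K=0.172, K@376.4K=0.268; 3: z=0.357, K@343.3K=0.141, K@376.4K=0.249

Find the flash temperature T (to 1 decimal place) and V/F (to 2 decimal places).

Adiabatic flash: solve Rachford–Rice at each trial T, then check hF = ψ·hV(T) + (1−ψ)·hL(T).
  T = 343.3 K: K = (2.210, 0.172, 0.141), RR gives ψ = 0.137, H_out = 4.740 kJ/mol
  T = 376.4 K: K = (4.272, 0.268, 0.249), RR gives ψ = 0.487, H_out = 22.318 kJ/mol
  T = 359.9 K: K = (3.123, 0.217, 0.190), RR gives ψ = 0.356, H_out = 15.241 kJ/mol
  T = 351.6 K: K = (2.638, 0.194, 0.164), RR gives ψ = 0.265, H_out = 10.701 kJ/mol
  T = 347.5 K: K = (2.420, 0.183, 0.152), RR gives ψ = 0.208, H_out = 7.998 kJ/mol
  T = 345.4 K: K = (2.313, 0.177, 0.147), RR gives ψ = 0.175, H_out = 6.442 kJ/mol
Linear interpolation between T = 345.4 (H_out = 6.442) and T = 347.5 (H_out = 7.998) on hF = 7.05 gives T ≈ 346.2 K, at which ψ = 0.19.

T = 346.2 K, V/F = 0.19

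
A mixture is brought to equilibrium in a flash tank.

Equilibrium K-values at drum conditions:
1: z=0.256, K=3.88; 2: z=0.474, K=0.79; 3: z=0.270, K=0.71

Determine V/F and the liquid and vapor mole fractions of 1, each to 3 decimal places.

V/F = 0.806, x_1 = 0.077, y_1 = 0.299

Material balance + equilibrium reduce to Σ zᵢ(Kᵢ−1)/(1+V/F(Kᵢ−1)) = 0.
Feasibility: ΣzᵢKᵢ = 1.559, Σzᵢ/Kᵢ = 1.046 — both > 1, two phases present.
Iterate (Newton) starting at V/F = 0.55:
  V/F = 0.550: g = 0.0796, g' = -0.377 → V/F = 0.761
  V/F = 0.761: g = 0.0120, g' = -0.275 → V/F = 0.805
  V/F = 0.805: g = 0.0003, g' = -0.262 → V/F = 0.806
Converged at V/F = 0.806.
Compositions from xᵢ = zᵢ/(1+V/F(Kᵢ−1)), yᵢ = Kᵢxᵢ:
  1: x = 0.077, y = 0.299
  2: x = 0.571, y = 0.451
  3: x = 0.352, y = 0.250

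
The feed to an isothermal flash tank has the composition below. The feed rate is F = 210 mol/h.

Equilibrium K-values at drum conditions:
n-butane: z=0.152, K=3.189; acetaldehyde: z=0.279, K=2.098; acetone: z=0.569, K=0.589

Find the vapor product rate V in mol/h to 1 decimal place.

Material balance + equilibrium reduce to Σ zᵢ(Kᵢ−1)/(1+β(Kᵢ−1)) = 0.
Check two-phase: ΣzᵢKᵢ = 1.405 > 1 and Σzᵢ/Kᵢ = 1.147 > 1, so g(0) = 0.405 > 0 and g(1) = -0.147 < 0.
Newton–Raphson from β = 0.5:
  β = 0.500: g = 0.0623, g' = -0.458 → β = 0.636
  β = 0.636: g = 0.0029, g' = -0.420 → β = 0.643
Converged at β = 0.643.
Then V = β·F = 0.6428·210 = 135.0 mol/h and L = F − V = 75.0 mol/h.

V = 135.0 mol/h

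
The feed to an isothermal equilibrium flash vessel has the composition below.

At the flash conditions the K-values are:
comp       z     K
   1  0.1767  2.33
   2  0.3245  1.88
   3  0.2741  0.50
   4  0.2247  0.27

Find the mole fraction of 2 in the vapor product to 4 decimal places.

Rachford–Rice: g(ψ) = Σ zᵢ(Kᵢ−1)/(1+ψ(Kᵢ−1)) = 0.
g(0) = ΣzᵢKᵢ − 1 = 0.2195 and g(1) = 1 − Σzᵢ/Kᵢ = -0.6289, so a root lies in (0, 1).
Newton iteration, ψ⁰ = 0.34:
  ψ = 0.3400: g = -0.00168, g' = -0.6084 → ψ = 0.3372
Converged at ψ = 0.3372.
Compositions from xᵢ = zᵢ/(1+ψ(Kᵢ−1)), yᵢ = Kᵢxᵢ:
  1: x = 0.1220, y = 0.2842
  2: x = 0.2502, y = 0.4704
  3: x = 0.3297, y = 0.1648
  4: x = 0.2981, y = 0.0805

y_2 = 0.4704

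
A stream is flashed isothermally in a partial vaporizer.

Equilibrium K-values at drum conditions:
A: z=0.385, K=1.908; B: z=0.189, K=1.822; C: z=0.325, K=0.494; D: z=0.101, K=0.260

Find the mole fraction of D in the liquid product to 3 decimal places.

Newton–Raphson from ψ = 0.5:
  ψ = 0.500: g = 0.0117, g' = -0.503 → ψ = 0.523
Converged at ψ = 0.523.
Compositions from xᵢ = zᵢ/(1+ψ(Kᵢ−1)), yᵢ = Kᵢxᵢ:
  A: x = 0.261, y = 0.498
  B: x = 0.132, y = 0.241
  C: x = 0.442, y = 0.218
  D: x = 0.165, y = 0.043

x_D = 0.165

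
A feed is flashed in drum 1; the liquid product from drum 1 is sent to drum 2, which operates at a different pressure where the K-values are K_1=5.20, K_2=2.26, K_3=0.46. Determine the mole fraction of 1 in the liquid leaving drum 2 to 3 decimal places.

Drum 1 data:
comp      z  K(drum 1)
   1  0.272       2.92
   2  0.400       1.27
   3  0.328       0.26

Drum 1:
Material balance + equilibrium reduce to Σ zᵢ(Kᵢ−1)/(1+ψ₁(Kᵢ−1)) = 0.
Check two-phase: ΣzᵢKᵢ = 1.388 > 1 and Σzᵢ/Kᵢ = 1.670 > 1, so g(0) = 0.388 > 0 and g(1) = -0.670 < 0.
Newton–Raphson from ψ₁ = 0.5:
  ψ₁ = 0.500: g = -0.0237, g' = -0.736 → ψ₁ = 0.468
Converged at ψ₁ = 0.468.
Drum-1 compositions:
  1: x = 0.143, y = 0.419
  2: x = 0.355, y = 0.451
  3: x = 0.501, y = 0.130
Drum-2 feed = drum-1 liquid: z₂ = (0.1433, 0.3552, 0.5015).
Drum 2:
Rachford–Rice: g(ψ₂) = Σ zᵢ(Kᵢ−1)/(1+ψ₂(Kᵢ−1)) = 0.
g(0) = ΣzᵢKᵢ − 1 = 0.779 and g(1) = 1 − Σzᵢ/Kᵢ = -0.275, so a root lies in (0, 1).
Newton iteration, ψ₂⁰ = 0.5:
  ψ₂ = 0.500: g = 0.0978, g' = -0.750 → ψ₂ = 0.630
  ψ₂ = 0.630: g = 0.0039, g' = -0.701 → ψ₂ = 0.636
Converged at ψ₂ = 0.636.
  1: x = 0.039, y = 0.203
  2: x = 0.197, y = 0.446
  3: x = 0.764, y = 0.351

x_1 (drum 2) = 0.039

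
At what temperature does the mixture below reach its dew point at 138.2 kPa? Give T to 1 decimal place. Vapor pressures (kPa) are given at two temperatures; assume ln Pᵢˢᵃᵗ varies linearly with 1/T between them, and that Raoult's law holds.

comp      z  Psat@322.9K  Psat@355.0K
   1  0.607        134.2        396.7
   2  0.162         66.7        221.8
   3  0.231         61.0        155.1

T = 334.2 K

Dew-point temperature: Σzᵢ·P/Pᵢˢᵃᵗ(T) = 1. Interpolate ln Pᵢˢᵃᵗ = aᵢ + bᵢ/T.
  T = 322.9 K: ΣzᵢP/Pᵢˢᵃᵗ = 1.4841
  T = 355.0 K: ΣzᵢP/Pᵢˢᵃᵗ = 0.5182
  T = 338.9 K: ΣzᵢP/Pᵢˢᵃᵗ = 0.8557
  T = 330.9 K: ΣzᵢP/Pᵢˢᵃᵗ = 1.1190
  T = 334.9 K: ΣzᵢP/Pᵢˢᵃᵗ = 0.9769
  T = 332.9 K: ΣzᵢP/Pᵢˢᵃᵗ = 1.0451
Interpolating between 332.9 K and 334.9 K gives T ≈ 334.2 K.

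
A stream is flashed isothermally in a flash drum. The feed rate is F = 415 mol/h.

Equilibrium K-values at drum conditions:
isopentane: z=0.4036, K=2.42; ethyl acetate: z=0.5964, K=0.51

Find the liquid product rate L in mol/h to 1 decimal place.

Rachford–Rice: g(V/F) = Σ zᵢ(Kᵢ−1)/(1+V/F(Kᵢ−1)) = 0.
Feasibility: ΣzᵢKᵢ = 1.2809, Σzᵢ/Kᵢ = 1.3362 — both > 1, two phases present.
Iterate (Newton) starting at V/F = 0.5:
  V/F = 0.5000: g = -0.05191, g' = -0.5295 → V/F = 0.4020
  V/F = 0.4020: g = 0.00094, g' = -0.5519 → V/F = 0.4037
Converged at V/F = 0.4037.
Then V = V/F·F = 0.4037·415 = 167.5 mol/h and L = F − V = 247.5 mol/h.

L = 247.5 mol/h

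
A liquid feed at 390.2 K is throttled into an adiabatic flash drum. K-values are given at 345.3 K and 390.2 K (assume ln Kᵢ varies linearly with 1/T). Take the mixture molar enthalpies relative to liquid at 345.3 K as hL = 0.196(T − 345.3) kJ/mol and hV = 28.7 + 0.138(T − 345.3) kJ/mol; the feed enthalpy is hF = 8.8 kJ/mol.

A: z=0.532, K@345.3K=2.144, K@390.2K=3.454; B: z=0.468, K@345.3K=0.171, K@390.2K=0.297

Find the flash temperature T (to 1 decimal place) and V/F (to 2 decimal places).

T = 349.7 K, V/F = 0.28

Adiabatic flash: solve Rachford–Rice at each trial T, then check hF = ψ·hV(T) + (1−ψ)·hL(T).
  T = 345.3 K: K = (2.144, 0.171), RR gives ψ = 0.233, H_out = 6.677 kJ/mol
  T = 390.2 K: K = (3.454, 0.297), RR gives ψ = 0.566, H_out = 23.572 kJ/mol
  T = 367.8 K: K = (2.763, 0.229), RR gives ψ = 0.425, H_out = 16.047 kJ/mol
  T = 356.6 K: K = (2.445, 0.199), RR gives ψ = 0.340, H_out = 11.759 kJ/mol
  T = 351.0 K: K = (2.293, 0.185), RR gives ψ = 0.291, H_out = 9.366 kJ/mol
  T = 348.1 K: K = (2.217, 0.178), RR gives ψ = 0.262, H_out = 8.035 kJ/mol
  T = 349.6 K: K = (2.256, 0.181), RR gives ψ = 0.277, H_out = 8.732 kJ/mol
  T = 350.3 K: K = (2.275, 0.183), RR gives ψ = 0.284, H_out = 9.051 kJ/mol
Linear interpolation between T = 349.6 (H_out = 8.732) and T = 350.3 (H_out = 9.051) on hF = 8.8 gives T ≈ 349.7 K, at which ψ = 0.28.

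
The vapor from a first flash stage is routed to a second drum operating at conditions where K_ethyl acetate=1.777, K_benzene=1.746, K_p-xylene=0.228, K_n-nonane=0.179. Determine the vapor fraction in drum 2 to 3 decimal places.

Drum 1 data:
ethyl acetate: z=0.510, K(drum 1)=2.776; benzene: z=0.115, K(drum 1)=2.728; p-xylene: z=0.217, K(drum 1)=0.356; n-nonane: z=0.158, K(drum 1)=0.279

V/F (drum 2) = 0.668

Drum 1:
Material balance + equilibrium reduce to Σ zᵢ(Kᵢ−1)/(1+ψ₁(Kᵢ−1)) = 0.
g(0) = ΣzᵢKᵢ − 1 = 0.851 and g(1) = 1 − Σzᵢ/Kᵢ = -0.402, so a root lies in (0, 1).
Newton–Raphson from ψ₁ = 0.5:
  ψ₁ = 0.500: g = 0.2021, g' = -0.947 → ψ₁ = 0.713
  ψ₁ = 0.713: g = -0.0046, g' = -1.038 → ψ₁ = 0.709
Converged at ψ₁ = 0.709.
Drum-1 compositions:
  ethyl acetate: x = 0.226, y = 0.627
  benzene: x = 0.052, y = 0.141
  p-xylene: x = 0.399, y = 0.142
  n-nonane: x = 0.323, y = 0.090
Drum-2 feed = drum-1 vapor: z₂ = (0.6267, 0.1410, 0.1422, 0.0902).
Drum 2:
Rachford–Rice: g(ψ₂) = Σ zᵢ(Kᵢ−1)/(1+ψ₂(Kᵢ−1)) = 0.
Feasibility: ΣzᵢKᵢ = 1.408, Σzᵢ/Kᵢ = 1.561 — both > 1, two phases present.
Newton iteration, ψ₂⁰ = 0.66:
  ψ₂ = 0.660: g = 0.0070, g' = -0.842 → ψ₂ = 0.668
Converged at ψ₂ = 0.668.
  ethyl acetate: x = 0.413, y = 0.733
  benzene: x = 0.094, y = 0.164
  p-xylene: x = 0.294, y = 0.067
  n-nonane: x = 0.200, y = 0.036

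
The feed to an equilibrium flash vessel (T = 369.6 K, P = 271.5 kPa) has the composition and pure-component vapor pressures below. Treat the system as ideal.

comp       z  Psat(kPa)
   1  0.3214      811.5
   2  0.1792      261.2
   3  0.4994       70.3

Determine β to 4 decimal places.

β = 0.2157

Raoult's law: Kᵢ = Pᵢˢᵃᵗ/P = Pᵢˢᵃᵗ/271.5.
  K_1 = 811.5/271.5 = 2.988950, K_2 = 261.2/271.5 = 0.962063, K_3 = 70.3/271.5 = 0.258932
Rachford–Rice: g(β) = Σ zᵢ(Kᵢ−1)/(1+β(Kᵢ−1)) = 0.
g(0) = ΣzᵢKᵢ − 1 = 0.2624 and g(1) = 1 − Σzᵢ/Kᵢ = -1.2225, so a root lies in (0, 1).
Newton iteration, β⁰ = 0.5:
  β = 0.5000: g = -0.27436, g' = -1.0121 → β = 0.2289
  β = 0.2289: g = -0.01330, g' = -0.9984 → β = 0.2156
  β = 0.2156: g = 0.00009, g' = -1.0115 → β = 0.2157
Converged at β = 0.2157.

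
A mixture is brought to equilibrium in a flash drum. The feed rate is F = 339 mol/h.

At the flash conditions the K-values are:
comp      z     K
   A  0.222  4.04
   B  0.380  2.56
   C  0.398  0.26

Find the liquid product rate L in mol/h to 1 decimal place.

L = 131.3 mol/h

Rachford–Rice: g(V/F) = Σ zᵢ(Kᵢ−1)/(1+V/F(Kᵢ−1)) = 0.
Feasibility: ΣzᵢKᵢ = 1.973, Σzᵢ/Kᵢ = 1.734 — both > 1, two phases present.
Iterate (Newton) starting at V/F = 0.41:
  V/F = 0.410: g = 0.2392, g' = -1.200 → V/F = 0.609
  V/F = 0.609: g = 0.0041, g' = -1.218 → V/F = 0.613
Converged at V/F = 0.613.
Then V = V/F·F = 0.6127·339 = 207.7 mol/h and L = F − V = 131.3 mol/h.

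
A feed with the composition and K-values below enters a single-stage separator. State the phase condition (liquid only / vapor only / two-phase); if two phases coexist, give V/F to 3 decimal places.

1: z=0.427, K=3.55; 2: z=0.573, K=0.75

ΣzᵢKᵢ = 1.946; Σzᵢ/Kᵢ = 0.884.
Since Σzᵢ/Kᵢ < 1 the mixture is above its dew point — single vapor phase.

vapor only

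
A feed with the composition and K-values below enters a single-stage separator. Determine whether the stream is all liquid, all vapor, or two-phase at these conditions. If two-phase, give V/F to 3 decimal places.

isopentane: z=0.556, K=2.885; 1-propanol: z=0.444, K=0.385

two-phase, V/F = 0.669

ΣzᵢKᵢ = 1.775; Σzᵢ/Kᵢ = 1.346.
Both exceed 1, so a two-phase solution exists.
Rachford–Rice: g(ψ) = Σ zᵢ(Kᵢ−1)/(1+ψ(Kᵢ−1)) = 0.
Binary case is linear: z₁(K₁−1)(1+ψ(K₂−1)) + z₂(K₂−1)(1+ψ(K₁−1)) = 0
⇒ ψ = [z₁(K₁−1)+z₂(K₂−1)] / [−(K₁−1)(K₂−1)] = 0.7750/1.1593 = 0.669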